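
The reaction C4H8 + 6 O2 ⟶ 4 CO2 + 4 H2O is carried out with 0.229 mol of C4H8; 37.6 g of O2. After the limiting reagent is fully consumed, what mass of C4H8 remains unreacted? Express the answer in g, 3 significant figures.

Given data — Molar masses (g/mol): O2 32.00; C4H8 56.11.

n(C4H8) = 0.2290 mol
n(O2) = 37.60 / 32.00 = 1.175 mol
n/ν for C4H8 = 0.2290/1 = 0.2290
n/ν for O2 = 1.175/6 = 0.1958
Smallest n/ν is O2 → limiting reagent.
C4H8 consumed = (1/6) × 1.175 = 0.1958 mol
C4H8 remaining = 0.2290 − 0.1958 = 0.03320 mol
mass = 0.03320 × 56.11 = 1.863 g

1.86 g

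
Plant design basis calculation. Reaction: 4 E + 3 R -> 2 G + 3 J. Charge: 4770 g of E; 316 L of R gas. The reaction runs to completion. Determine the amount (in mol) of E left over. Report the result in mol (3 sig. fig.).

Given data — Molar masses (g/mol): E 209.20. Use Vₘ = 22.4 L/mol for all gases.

3.99 mol

n(E) = 4770 / 209.20 = 22.80 mol
n(R) = 316.0 / 22.4 = 14.11 mol
n/ν for E = 22.80/4 = 5.700
n/ν for R = 14.11/3 = 4.703
Smallest n/ν is R → limiting reagent.
E consumed = (4/3) × 14.11 = 18.81 mol
E remaining = 22.80 − 18.81 = 3.990 mol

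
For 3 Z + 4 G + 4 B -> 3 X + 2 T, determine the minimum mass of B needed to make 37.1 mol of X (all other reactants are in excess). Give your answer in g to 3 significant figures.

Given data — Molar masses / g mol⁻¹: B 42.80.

2120 g

n(X) = 37.10 mol
n(B) = (4/3) × 37.10 = 49.47 mol
mass = 49.47 × 42.80 = 2117 g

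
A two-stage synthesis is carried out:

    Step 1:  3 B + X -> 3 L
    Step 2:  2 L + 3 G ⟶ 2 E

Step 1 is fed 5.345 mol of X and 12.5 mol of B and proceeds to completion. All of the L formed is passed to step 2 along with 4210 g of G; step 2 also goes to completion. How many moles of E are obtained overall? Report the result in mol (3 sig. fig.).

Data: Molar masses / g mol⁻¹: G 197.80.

12.5 mol

Step 1:
n(X) = 5.345 mol
n(B) = 12.50 mol
n/ν for X = 5.345/1 = 5.345
n/ν for B = 12.50/3 = 4.167
Smallest n/ν is B → limiting reagent.
n(L) produced = (3/3) × 12.50 = 12.50 mol
Step 2:
n(L) available = 12.50 mol
n(G) = 4210 / 197.80 = 21.28 mol
n/ν for L = 12.50/2 = 6.250
n/ν for G = 21.28/3 = 7.093
Smallest n/ν is L → limiting reagent.
n(E) = (2/2) × 12.50 = 12.50 mol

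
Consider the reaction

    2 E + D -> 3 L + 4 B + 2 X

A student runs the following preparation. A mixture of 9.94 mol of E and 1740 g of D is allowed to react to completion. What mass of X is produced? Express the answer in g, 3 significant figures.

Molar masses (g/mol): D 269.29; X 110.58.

n(E) = 9.940 mol
n(D) = 1740 / 269.29 = 6.461 mol
n/ν for E = 9.940/2 = 4.970
n/ν for D = 6.461/1 = 6.461
Smallest n/ν is E → limiting reagent.
n(X) = (2/2) × 9.940 = 9.940 mol
mass = 9.940 × 110.58 = 1099 g

1100 g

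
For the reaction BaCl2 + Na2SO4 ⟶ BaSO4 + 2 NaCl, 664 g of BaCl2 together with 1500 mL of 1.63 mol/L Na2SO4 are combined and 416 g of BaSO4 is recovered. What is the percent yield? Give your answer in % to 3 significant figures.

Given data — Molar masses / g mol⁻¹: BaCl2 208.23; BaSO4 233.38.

72.9 %

n(BaCl2) = 664.0 / 208.23 = 3.189 mol
n(Na2SO4) = 1.63 × 1500/1000 = 2.445 mol
n/ν for BaCl2 = 3.189/1 = 3.189
n/ν for Na2SO4 = 2.445/1 = 2.445
Smallest n/ν is Na2SO4 → limiting reagent.
theoretical n(BaSO4) = (1/1) × 2.445 = 2.445 mol → 570.6 g
% yield = 416 / 570.6 × 100 = 72.91 %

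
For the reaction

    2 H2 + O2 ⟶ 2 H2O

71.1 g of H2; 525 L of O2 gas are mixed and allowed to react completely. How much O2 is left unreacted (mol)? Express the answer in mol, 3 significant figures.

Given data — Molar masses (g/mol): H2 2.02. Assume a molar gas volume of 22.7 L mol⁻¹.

5.53 mol

n(H2) = 71.10 / 2.02 = 35.20 mol
n(O2) = 525.0 / 22.7 = 23.13 mol
n/ν → H2: 17.60, O2: 23.13; H2 is limiting.
O2 consumed = (1/2) × 35.20 = 17.60 mol
O2 remaining = 23.13 − 17.60 = 5.530 mol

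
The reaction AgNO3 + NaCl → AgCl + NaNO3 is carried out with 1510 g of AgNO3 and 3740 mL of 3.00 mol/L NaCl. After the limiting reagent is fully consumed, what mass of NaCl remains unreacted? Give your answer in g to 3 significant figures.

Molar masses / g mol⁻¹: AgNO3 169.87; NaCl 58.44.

136 g

n(AgNO3) = 1510 / 169.87 = 8.889 mol
n(NaCl) = 3.00 × 3740/1000 = 11.22 mol
n/ν for AgNO3 = 8.889/1 = 8.889
n/ν for NaCl = 11.22/1 = 11.22
Smallest n/ν is AgNO3 → limiting reagent.
NaCl consumed = (1/1) × 8.889 = 8.889 mol
NaCl remaining = 11.22 − 8.889 = 2.331 mol
mass = 2.331 × 58.44 = 136.2 g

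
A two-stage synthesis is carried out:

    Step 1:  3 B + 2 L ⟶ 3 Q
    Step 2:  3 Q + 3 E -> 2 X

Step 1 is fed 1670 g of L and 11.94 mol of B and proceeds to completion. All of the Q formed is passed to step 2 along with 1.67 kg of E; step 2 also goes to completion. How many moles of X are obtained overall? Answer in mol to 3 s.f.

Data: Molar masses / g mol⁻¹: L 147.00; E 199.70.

5.58 mol

Step 1:
n(L) = 1670 / 147.00 = 11.36 mol
n(B) = 11.94 mol
n/ν → L: 5.680, B: 3.980; B is limiting.
n(Q) produced = (3/3) × 11.94 = 11.94 mol
Step 2:
n(Q) available = 11.94 mol
n(E) = 1.670×1000 / 199.70 = 8.363 mol
n/ν → Q: 3.980, E: 2.788; E is limiting.
n(X) = (2/3) × 8.363 = 5.575 mol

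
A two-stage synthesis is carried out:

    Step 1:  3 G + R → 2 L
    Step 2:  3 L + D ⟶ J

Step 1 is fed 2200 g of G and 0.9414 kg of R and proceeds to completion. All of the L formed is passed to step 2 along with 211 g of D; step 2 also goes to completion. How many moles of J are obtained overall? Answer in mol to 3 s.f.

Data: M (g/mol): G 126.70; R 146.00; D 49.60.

3.86 mol

Step 1:
n(G) = 2200 / 126.70 = 17.36 mol
n(R) = 0.9414×1000 / 146.00 = 6.448 mol
n/ν for G = 17.36/3 = 5.787
n/ν for R = 6.448/1 = 6.448
Smallest n/ν is G → limiting reagent.
n(L) produced = (2/3) × 17.36 = 11.57 mol
Step 2:
n(L) available = 11.57 mol
n(D) = 211.0 / 49.60 = 4.254 mol
n/ν for L = 11.57/3 = 3.857
n/ν for D = 4.254/1 = 4.254
Smallest n/ν is L → limiting reagent.
n(J) = (1/3) × 11.57 = 3.857 mol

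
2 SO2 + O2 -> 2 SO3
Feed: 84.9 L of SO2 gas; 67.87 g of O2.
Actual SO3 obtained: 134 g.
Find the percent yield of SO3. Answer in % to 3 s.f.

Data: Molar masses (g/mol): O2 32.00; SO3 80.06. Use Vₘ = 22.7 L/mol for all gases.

44.8 %

n(SO2) = 84.90 / 22.7 = 3.740 mol
n(O2) = 67.87 / 32.00 = 2.121 mol
n/ν → SO2: 1.870, O2: 2.121; SO2 is limiting.
theoretical n(SO3) = (2/2) × 3.740 = 3.740 mol → 299.4 g
% yield = 134 / 299.4 × 100 = 44.76 %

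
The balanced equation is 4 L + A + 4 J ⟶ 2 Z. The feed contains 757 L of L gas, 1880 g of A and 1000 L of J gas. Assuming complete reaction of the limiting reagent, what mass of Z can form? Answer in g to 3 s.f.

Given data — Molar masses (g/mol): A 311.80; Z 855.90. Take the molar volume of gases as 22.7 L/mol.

n(L) = 757.0 / 22.7 = 33.35 mol
n(A) = 1880 / 311.80 = 6.030 mol
n(J) = 1000 / 22.7 = 44.05 mol
n/ν for L = 33.35/4 = 8.338
n/ν for A = 6.030/1 = 6.030
n/ν for J = 44.05/4 = 11.01
Smallest n/ν is A → limiting reagent.
n(Z) = (2/1) × 6.030 = 12.06 mol
mass = 12.06 × 855.90 = 10320 g

10300 g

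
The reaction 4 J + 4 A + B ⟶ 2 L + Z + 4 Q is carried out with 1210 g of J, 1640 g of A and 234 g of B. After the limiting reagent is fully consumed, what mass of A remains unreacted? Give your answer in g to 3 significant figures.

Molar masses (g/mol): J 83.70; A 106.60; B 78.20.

364 g

n(J) = 1210 / 83.70 = 14.46 mol
n(A) = 1640 / 106.60 = 15.38 mol
n(B) = 234.0 / 78.20 = 2.992 mol
n/ν → J: 3.615, A: 3.845, B: 2.992; B is limiting.
A consumed = (4/1) × 2.992 = 11.97 mol
A remaining = 15.38 − 11.97 = 3.410 mol
mass = 3.410 × 106.60 = 363.5 g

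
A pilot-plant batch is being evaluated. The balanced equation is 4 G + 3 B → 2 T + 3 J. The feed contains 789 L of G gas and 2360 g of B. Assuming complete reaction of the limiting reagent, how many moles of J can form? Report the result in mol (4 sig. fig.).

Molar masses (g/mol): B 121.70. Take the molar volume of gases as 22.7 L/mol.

n(G) = 789.0 / 22.7 = 34.76 mol
n(B) = 2360 / 121.70 = 19.39 mol
n/ν for G = 34.76/4 = 8.690
n/ν for B = 19.39/3 = 6.463
Smallest n/ν is B → limiting reagent.
n(J) = (3/3) × 19.39 = 19.39 mol

19.39 mol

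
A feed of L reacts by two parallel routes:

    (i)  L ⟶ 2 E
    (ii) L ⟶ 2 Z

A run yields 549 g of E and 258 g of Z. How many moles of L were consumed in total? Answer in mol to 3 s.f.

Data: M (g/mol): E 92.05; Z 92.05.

n(E) = 549 / 92.05 = 5.964 mol
n(Z) = 258 / 92.05 = 2.803 mol
n(L) via (i) = (1/2)×5.964 = 2.982 mol
n(L) via (ii) = (1/2)×2.803 = 1.402 mol
total n(L) = 2.982 + 1.402 = 4.384 mol

4.38 mol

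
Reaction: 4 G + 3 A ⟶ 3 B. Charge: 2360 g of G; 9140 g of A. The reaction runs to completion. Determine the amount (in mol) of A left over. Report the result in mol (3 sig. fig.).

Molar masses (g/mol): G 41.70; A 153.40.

n(G) = 2360 / 41.70 = 56.59 mol
n(A) = 9140 / 153.40 = 59.58 mol
n/ν → G: 14.15, A: 19.86; G is limiting.
A consumed = (3/4) × 56.59 = 42.44 mol
A remaining = 59.58 − 42.44 = 17.14 mol

17.1 mol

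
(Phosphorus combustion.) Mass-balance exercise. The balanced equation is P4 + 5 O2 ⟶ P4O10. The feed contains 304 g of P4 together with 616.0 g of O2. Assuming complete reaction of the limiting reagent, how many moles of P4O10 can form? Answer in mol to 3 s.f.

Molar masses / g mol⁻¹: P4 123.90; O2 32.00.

2.45 mol

n(P4) = 304.0 / 123.90 = 2.454 mol
n(O2) = 616.0 / 32.00 = 19.25 mol
n/ν → P4: 2.454, O2: 3.850; P4 is limiting.
n(P4O10) = (1/1) × 2.454 = 2.454 mol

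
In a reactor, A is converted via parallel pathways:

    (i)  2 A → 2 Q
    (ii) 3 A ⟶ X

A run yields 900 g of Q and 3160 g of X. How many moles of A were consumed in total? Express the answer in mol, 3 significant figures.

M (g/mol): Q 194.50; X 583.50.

n(Q) = 900 / 194.50 = 4.627 mol
n(X) = 3160 / 583.50 = 5.416 mol
n(A) via (i) = (2/2)×4.627 = 4.627 mol
n(A) via (ii) = (3/1)×5.416 = 16.25 mol
total n(A) = 4.627 + 16.25 = 20.88 mol

20.9 mol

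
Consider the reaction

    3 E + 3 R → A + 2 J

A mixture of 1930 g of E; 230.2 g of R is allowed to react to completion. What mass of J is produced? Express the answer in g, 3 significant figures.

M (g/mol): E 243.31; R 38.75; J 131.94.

523 g

n(E) = 1930 / 243.31 = 7.932 mol
n(R) = 230.2 / 38.75 = 5.941 mol
n/ν for E = 7.932/3 = 2.644
n/ν for R = 5.941/3 = 1.980
Smallest n/ν is R → limiting reagent.
n(J) = (2/3) × 5.941 = 3.961 mol
mass = 3.961 × 131.94 = 522.6 g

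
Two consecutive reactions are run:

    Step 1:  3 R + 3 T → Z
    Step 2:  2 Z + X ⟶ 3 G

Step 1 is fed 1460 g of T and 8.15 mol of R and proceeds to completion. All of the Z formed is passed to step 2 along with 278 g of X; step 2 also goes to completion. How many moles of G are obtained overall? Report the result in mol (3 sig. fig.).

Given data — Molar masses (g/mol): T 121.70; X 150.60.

4.08 mol

Step 1:
n(T) = 1460 / 121.70 = 12.00 mol
n(R) = 8.150 mol
n/ν for T = 12.00/3 = 4.000
n/ν for R = 8.150/3 = 2.717
Smallest n/ν is R → limiting reagent.
n(Z) produced = (1/3) × 8.150 = 2.717 mol
Step 2:
n(Z) available = 2.717 mol
n(X) = 278.0 / 150.60 = 1.846 mol
n/ν for Z = 2.717/2 = 1.359
n/ν for X = 1.846/1 = 1.846
Smallest n/ν is Z → limiting reagent.
n(G) = (3/2) × 2.717 = 4.076 mol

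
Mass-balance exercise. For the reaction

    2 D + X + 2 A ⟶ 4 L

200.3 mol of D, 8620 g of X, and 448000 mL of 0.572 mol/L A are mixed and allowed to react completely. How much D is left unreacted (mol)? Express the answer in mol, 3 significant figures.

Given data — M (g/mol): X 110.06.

43.7 mol

n(D) = 200.3 mol
n(X) = 8620 / 110.06 = 78.32 mol
n(A) = 0.572 × 448000/1000 = 256.3 mol
n/ν → D: 100.2, X: 78.32, A: 128.2; X is limiting.
D consumed = (2/1) × 78.32 = 156.6 mol
D remaining = 200.3 − 156.6 = 43.70 mol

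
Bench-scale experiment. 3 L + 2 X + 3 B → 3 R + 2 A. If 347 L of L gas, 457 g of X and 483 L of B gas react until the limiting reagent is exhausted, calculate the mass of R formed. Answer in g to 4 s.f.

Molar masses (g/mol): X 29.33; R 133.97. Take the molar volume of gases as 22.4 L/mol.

n(L) = 347.0 / 22.4 = 15.49 mol
n(X) = 457.0 / 29.33 = 15.58 mol
n(B) = 483.0 / 22.4 = 21.56 mol
n/ν → L: 5.163, X: 7.790, B: 7.187; L is limiting.
n(R) = (3/3) × 15.49 = 15.49 mol
mass = 15.49 × 133.97 = 2075 g

2075 g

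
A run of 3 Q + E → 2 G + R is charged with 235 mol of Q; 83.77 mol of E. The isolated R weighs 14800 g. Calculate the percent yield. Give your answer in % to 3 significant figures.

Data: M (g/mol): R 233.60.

80.9 %

n(Q) = 235.0 mol
n(E) = 83.77 mol
n/ν for Q = 235.0/3 = 78.33
n/ν for E = 83.77/1 = 83.77
Smallest n/ν is Q → limiting reagent.
theoretical n(R) = (1/3) × 235.0 = 78.33 mol → 18300 g
% yield = 14800 / 18300 × 100 = 80.87 %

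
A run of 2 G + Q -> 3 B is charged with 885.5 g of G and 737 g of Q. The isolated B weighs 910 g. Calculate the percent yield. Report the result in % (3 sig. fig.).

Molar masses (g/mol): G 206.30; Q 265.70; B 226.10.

62.5 %

n(G) = 885.5 / 206.30 = 4.292 mol
n(Q) = 737.0 / 265.70 = 2.774 mol
n/ν → G: 2.146, Q: 2.774; G is limiting.
theoretical n(B) = (3/2) × 4.292 = 6.438 mol → 1456 g
% yield = 910 / 1456 × 100 = 62.50 %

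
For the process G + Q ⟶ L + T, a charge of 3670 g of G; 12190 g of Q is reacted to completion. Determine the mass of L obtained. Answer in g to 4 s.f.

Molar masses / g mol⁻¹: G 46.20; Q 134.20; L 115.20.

n(G) = 3670 / 46.20 = 79.44 mol
n(Q) = 12190 / 134.20 = 90.83 mol
n/ν → G: 79.44, Q: 90.83; G is limiting.
n(L) = (1/1) × 79.44 = 79.44 mol
mass = 79.44 × 115.20 = 9151 g

9151 g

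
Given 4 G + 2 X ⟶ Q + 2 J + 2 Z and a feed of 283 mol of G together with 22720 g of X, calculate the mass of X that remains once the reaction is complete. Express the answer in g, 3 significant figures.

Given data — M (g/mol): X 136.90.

n(G) = 283.0 mol
n(X) = 22720 / 136.90 = 166.0 mol
n/ν → G: 70.75, X: 83.00; G is limiting.
X consumed = (2/4) × 283.0 = 141.5 mol
X remaining = 166.0 − 141.5 = 24.50 mol
mass = 24.50 × 136.90 = 3354 g

3350 g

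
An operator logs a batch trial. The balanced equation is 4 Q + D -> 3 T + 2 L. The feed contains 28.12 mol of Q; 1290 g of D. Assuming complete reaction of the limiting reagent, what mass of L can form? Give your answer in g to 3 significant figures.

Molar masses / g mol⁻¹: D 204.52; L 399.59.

5040 g

n(Q) = 28.12 mol
n(D) = 1290 / 204.52 = 6.307 mol
n/ν for Q = 28.12/4 = 7.030
n/ν for D = 6.307/1 = 6.307
Smallest n/ν is D → limiting reagent.
n(L) = (2/1) × 6.307 = 12.61 mol
mass = 12.61 × 399.59 = 5039 g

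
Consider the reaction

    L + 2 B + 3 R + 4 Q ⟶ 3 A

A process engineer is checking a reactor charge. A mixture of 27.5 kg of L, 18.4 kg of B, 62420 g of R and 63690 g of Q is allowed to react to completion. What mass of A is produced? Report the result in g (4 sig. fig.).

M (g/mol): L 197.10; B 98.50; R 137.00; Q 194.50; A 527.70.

129600 g

n(L) = 27.50×1000 / 197.10 = 139.5 mol
n(B) = 18.40×1000 / 98.50 = 186.8 mol
n(R) = 62420 / 137.00 = 455.6 mol
n(Q) = 63690 / 194.50 = 327.5 mol
n/ν → L: 139.5, B: 93.40, R: 151.9, Q: 81.88; Q is limiting.
n(A) = (3/4) × 327.5 = 245.6 mol
mass = 245.6 × 527.70 = 129600 g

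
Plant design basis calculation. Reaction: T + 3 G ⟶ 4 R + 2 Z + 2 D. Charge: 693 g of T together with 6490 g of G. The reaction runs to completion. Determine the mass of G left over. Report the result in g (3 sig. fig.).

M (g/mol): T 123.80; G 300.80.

n(T) = 693.0 / 123.80 = 5.598 mol
n(G) = 6490 / 300.80 = 21.58 mol
n/ν for T = 5.598/1 = 5.598
n/ν for G = 21.58/3 = 7.193
Smallest n/ν is T → limiting reagent.
G consumed = (3/1) × 5.598 = 16.79 mol
G remaining = 21.58 − 16.79 = 4.790 mol
mass = 4.790 × 300.80 = 1441 g

1440 g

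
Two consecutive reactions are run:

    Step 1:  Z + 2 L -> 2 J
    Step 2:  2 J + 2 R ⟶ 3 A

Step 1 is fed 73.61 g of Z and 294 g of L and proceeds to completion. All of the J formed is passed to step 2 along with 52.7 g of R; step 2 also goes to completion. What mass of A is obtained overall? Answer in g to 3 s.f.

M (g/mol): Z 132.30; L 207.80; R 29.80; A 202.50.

Step 1:
n(Z) = 73.61 / 132.30 = 0.5564 mol
n(L) = 294.0 / 207.80 = 1.415 mol
n/ν for Z = 0.5564/1 = 0.5564
n/ν for L = 1.415/2 = 0.7075
Smallest n/ν is Z → limiting reagent.
n(J) produced = (2/1) × 0.5564 = 1.113 mol
Step 2:
n(J) available = 1.113 mol
n(R) = 52.70 / 29.80 = 1.768 mol
n/ν for J = 1.113/2 = 0.5565
n/ν for R = 1.768/2 = 0.8840
Smallest n/ν is J → limiting reagent.
n(A) = (3/2) × 1.113 = 1.670 mol
mass = 1.670 × 202.50 = 338.2 g

338 g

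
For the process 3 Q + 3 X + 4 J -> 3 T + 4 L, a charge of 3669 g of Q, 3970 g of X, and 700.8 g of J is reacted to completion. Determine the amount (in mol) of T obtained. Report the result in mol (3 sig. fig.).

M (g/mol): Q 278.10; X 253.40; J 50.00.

n(Q) = 3669 / 278.10 = 13.19 mol
n(X) = 3970 / 253.40 = 15.67 mol
n(J) = 700.8 / 50.00 = 14.02 mol
n/ν for Q = 13.19/3 = 4.397
n/ν for X = 15.67/3 = 5.223
n/ν for J = 14.02/4 = 3.505
Smallest n/ν is J → limiting reagent.
n(T) = (3/4) × 14.02 = 10.52 mol

10.5 mol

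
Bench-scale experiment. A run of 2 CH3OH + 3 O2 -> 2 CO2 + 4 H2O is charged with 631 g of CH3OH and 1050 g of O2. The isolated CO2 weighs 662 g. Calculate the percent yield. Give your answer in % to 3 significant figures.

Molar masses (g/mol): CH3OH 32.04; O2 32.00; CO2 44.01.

76.4 %

n(CH3OH) = 631.0 / 32.04 = 19.69 mol
n(O2) = 1050 / 32.00 = 32.81 mol
n/ν for CH3OH = 19.69/2 = 9.845
n/ν for O2 = 32.81/3 = 10.94
Smallest n/ν is CH3OH → limiting reagent.
theoretical n(CO2) = (2/2) × 19.69 = 19.69 mol → 866.6 g
% yield = 662 / 866.6 × 100 = 76.39 %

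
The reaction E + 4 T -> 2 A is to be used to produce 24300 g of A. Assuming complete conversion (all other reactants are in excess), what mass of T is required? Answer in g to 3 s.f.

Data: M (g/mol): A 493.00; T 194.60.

n(A) = 24300 / 493.00 = 49.29 mol
n(T) = (4/2) × 49.29 = 98.58 mol
mass = 98.58 × 194.60 = 19180 g

19200 g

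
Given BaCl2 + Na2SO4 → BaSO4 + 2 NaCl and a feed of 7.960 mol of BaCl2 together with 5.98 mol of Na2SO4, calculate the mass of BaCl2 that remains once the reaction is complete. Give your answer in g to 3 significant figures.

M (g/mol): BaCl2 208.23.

n(BaCl2) = 7.960 mol
n(Na2SO4) = 5.980 mol
n/ν → BaCl2: 7.960, Na2SO4: 5.980; Na2SO4 is limiting.
BaCl2 consumed = (1/1) × 5.980 = 5.980 mol
BaCl2 remaining = 7.960 − 5.980 = 1.980 mol
mass = 1.980 × 208.23 = 412.3 g

412 g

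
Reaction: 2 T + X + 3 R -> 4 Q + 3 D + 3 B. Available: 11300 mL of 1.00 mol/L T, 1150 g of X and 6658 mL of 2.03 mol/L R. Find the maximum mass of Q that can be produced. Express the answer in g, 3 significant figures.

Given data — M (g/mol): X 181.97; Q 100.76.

n(T) = 1.00 × 11300/1000 = 11.30 mol
n(X) = 1150 / 181.97 = 6.320 mol
n(R) = 2.03 × 6658/1000 = 13.52 mol
n/ν for T = 11.30/2 = 5.650
n/ν for X = 6.320/1 = 6.320
n/ν for R = 13.52/3 = 4.507
Smallest n/ν is R → limiting reagent.
n(Q) = (4/3) × 13.52 = 18.03 mol
mass = 18.03 × 100.76 = 1817 g

1820 g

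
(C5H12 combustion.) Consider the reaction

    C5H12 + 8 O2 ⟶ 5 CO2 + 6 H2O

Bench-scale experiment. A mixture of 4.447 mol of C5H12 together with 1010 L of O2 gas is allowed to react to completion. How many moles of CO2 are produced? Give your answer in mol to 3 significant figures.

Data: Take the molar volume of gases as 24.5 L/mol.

n(C5H12) = 4.447 mol
n(O2) = 1010 / 24.5 = 41.22 mol
n/ν for C5H12 = 4.447/1 = 4.447
n/ν for O2 = 41.22/8 = 5.153
Smallest n/ν is C5H12 → limiting reagent.
n(CO2) = (5/1) × 4.447 = 22.24 mol

22.2 mol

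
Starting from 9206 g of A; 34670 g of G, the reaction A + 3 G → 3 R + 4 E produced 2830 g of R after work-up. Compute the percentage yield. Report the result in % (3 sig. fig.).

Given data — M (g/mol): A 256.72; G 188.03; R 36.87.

n(A) = 9206 / 256.72 = 35.86 mol
n(G) = 34670 / 188.03 = 184.4 mol
n/ν → A: 35.86, G: 61.47; A is limiting.
theoretical n(R) = (3/1) × 35.86 = 107.6 mol → 3967 g
% yield = 2830 / 3967 × 100 = 71.34 %

71.3 %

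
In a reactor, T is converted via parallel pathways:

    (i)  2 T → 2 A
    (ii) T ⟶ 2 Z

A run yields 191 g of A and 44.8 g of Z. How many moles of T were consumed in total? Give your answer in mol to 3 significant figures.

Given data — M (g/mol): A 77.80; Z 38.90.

n(A) = 191 / 77.80 = 2.455 mol
n(Z) = 44.8 / 38.90 = 1.152 mol
n(T) via (i) = (2/2)×2.455 = 2.455 mol
n(T) via (ii) = (1/2)×1.152 = 0.5760 mol
total n(T) = 2.455 + 0.5760 = 3.031 mol

3.03 mol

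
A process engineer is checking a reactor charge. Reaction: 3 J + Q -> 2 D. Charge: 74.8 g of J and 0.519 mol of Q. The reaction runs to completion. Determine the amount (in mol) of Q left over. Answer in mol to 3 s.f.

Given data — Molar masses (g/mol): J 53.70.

n(J) = 74.80 / 53.70 = 1.393 mol
n(Q) = 0.5190 mol
n/ν → J: 0.4643, Q: 0.5190; J is limiting.
Q consumed = (1/3) × 1.393 = 0.4643 mol
Q remaining = 0.5190 − 0.4643 = 0.05470 mol

0.0547 mol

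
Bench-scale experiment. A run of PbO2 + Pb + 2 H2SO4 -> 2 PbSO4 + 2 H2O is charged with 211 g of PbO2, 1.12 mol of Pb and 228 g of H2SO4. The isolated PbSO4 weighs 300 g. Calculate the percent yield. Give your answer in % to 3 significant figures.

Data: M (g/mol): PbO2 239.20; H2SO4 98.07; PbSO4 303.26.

56.1 %

n(PbO2) = 211.0 / 239.20 = 0.8821 mol
n(Pb) = 1.120 mol
n(H2SO4) = 228.0 / 98.07 = 2.325 mol
n/ν for PbO2 = 0.8821/1 = 0.8821
n/ν for Pb = 1.120/1 = 1.120
n/ν for H2SO4 = 2.325/2 = 1.163
Smallest n/ν is PbO2 → limiting reagent.
theoretical n(PbSO4) = (2/1) × 0.8821 = 1.764 mol → 535.0 g
% yield = 300 / 535.0 × 100 = 56.07 %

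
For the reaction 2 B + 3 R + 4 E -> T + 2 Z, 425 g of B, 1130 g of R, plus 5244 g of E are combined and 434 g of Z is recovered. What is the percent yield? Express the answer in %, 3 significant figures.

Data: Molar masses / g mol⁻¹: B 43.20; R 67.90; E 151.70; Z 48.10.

n(B) = 425.0 / 43.20 = 9.838 mol
n(R) = 1130 / 67.90 = 16.64 mol
n(E) = 5244 / 151.70 = 34.57 mol
n/ν → B: 4.919, R: 5.547, E: 8.643; B is limiting.
theoretical n(Z) = (2/2) × 9.838 = 9.838 mol → 473.2 g
% yield = 434 / 473.2 × 100 = 91.72 %

91.7 %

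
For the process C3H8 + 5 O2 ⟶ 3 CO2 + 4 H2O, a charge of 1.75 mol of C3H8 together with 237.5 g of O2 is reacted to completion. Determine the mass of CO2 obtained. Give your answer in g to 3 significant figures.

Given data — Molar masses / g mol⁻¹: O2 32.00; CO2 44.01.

n(C3H8) = 1.750 mol
n(O2) = 237.5 / 32.00 = 7.422 mol
n/ν for C3H8 = 1.750/1 = 1.750
n/ν for O2 = 7.422/5 = 1.484
Smallest n/ν is O2 → limiting reagent.
n(CO2) = (3/5) × 7.422 = 4.453 mol
mass = 4.453 × 44.01 = 196.0 g

196 g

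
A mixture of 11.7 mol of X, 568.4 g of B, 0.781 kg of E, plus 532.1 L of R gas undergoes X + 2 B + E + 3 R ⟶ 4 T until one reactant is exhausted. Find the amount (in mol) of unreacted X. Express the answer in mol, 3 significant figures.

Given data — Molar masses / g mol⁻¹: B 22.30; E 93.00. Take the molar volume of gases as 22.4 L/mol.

3.78 mol

n(X) = 11.70 mol
n(B) = 568.4 / 22.30 = 25.49 mol
n(E) = 0.7810×1000 / 93.00 = 8.398 mol
n(R) = 532.1 / 22.4 = 23.75 mol
n/ν for X = 11.70/1 = 11.70
n/ν for B = 25.49/2 = 12.75
n/ν for E = 8.398/1 = 8.398
n/ν for R = 23.75/3 = 7.917
Smallest n/ν is R → limiting reagent.
X consumed = (1/3) × 23.75 = 7.917 mol
X remaining = 11.70 − 7.917 = 3.783 mol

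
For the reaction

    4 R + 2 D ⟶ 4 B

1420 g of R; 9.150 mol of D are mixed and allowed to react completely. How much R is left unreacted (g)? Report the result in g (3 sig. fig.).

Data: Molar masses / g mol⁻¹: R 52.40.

n(R) = 1420 / 52.40 = 27.10 mol
n(D) = 9.150 mol
n/ν for R = 27.10/4 = 6.775
n/ν for D = 9.150/2 = 4.575
Smallest n/ν is D → limiting reagent.
R consumed = (4/2) × 9.150 = 18.30 mol
R remaining = 27.10 − 18.30 = 8.800 mol
mass = 8.800 × 52.40 = 461.1 g

461 g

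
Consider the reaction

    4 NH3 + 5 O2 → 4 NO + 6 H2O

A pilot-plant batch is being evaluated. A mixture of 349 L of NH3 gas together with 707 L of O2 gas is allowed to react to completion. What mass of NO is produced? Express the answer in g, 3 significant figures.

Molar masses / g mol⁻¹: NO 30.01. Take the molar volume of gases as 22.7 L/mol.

461 g

n(NH3) = 349.0 / 22.7 = 15.37 mol
n(O2) = 707.0 / 22.7 = 31.15 mol
n/ν for NH3 = 15.37/4 = 3.843
n/ν for O2 = 31.15/5 = 6.230
Smallest n/ν is NH3 → limiting reagent.
n(NO) = (4/4) × 15.37 = 15.37 mol
mass = 15.37 × 30.01 = 461.3 g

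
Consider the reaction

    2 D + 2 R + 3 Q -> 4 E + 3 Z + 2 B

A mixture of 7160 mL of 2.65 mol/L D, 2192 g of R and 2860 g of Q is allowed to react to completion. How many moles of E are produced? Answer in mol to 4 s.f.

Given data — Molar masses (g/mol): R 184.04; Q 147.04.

n(D) = 2.65 × 7160/1000 = 18.97 mol
n(R) = 2192 / 184.04 = 11.91 mol
n(Q) = 2860 / 147.04 = 19.45 mol
n/ν for D = 18.97/2 = 9.485
n/ν for R = 11.91/2 = 5.955
n/ν for Q = 19.45/3 = 6.483
Smallest n/ν is R → limiting reagent.
n(E) = (4/2) × 11.91 = 23.82 mol

23.82 mol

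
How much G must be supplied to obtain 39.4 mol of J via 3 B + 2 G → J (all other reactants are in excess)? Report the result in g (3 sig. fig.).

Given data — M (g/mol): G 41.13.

3240 g

n(J) = 39.40 mol
n(G) = (2/1) × 39.40 = 78.80 mol
mass = 78.80 × 41.13 = 3241 g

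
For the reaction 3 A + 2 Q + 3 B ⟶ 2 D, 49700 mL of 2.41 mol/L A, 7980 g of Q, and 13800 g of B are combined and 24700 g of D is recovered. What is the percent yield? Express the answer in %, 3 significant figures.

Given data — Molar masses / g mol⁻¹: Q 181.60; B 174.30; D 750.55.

n(A) = 2.41 × 49700/1000 = 119.8 mol
n(Q) = 7980 / 181.60 = 43.94 mol
n(B) = 13800 / 174.30 = 79.17 mol
n/ν for A = 119.8/3 = 39.93
n/ν for Q = 43.94/2 = 21.97
n/ν for B = 79.17/3 = 26.39
Smallest n/ν is Q → limiting reagent.
theoretical n(D) = (2/2) × 43.94 = 43.94 mol → 32980 g
% yield = 24700 / 32980 × 100 = 74.89 %

74.9 %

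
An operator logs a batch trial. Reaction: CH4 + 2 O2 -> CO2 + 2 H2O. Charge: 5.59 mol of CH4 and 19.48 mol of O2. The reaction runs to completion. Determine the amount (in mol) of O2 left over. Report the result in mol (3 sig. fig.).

8.30 mol

n(CH4) = 5.590 mol
n(O2) = 19.48 mol
n/ν for CH4 = 5.590/1 = 5.590
n/ν for O2 = 19.48/2 = 9.740
Smallest n/ν is CH4 → limiting reagent.
O2 consumed = (2/1) × 5.590 = 11.18 mol
O2 remaining = 19.48 − 11.18 = 8.300 mol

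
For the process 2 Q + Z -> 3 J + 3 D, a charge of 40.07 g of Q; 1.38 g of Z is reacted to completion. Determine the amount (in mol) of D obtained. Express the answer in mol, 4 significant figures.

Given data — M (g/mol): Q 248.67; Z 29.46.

0.1405 mol

n(Q) = 40.07 / 248.67 = 0.1611 mol
n(Z) = 1.380 / 29.46 = 0.04684 mol
n/ν → Q: 0.08055, Z: 0.04684; Z is limiting.
n(D) = (3/1) × 0.04684 = 0.1405 mol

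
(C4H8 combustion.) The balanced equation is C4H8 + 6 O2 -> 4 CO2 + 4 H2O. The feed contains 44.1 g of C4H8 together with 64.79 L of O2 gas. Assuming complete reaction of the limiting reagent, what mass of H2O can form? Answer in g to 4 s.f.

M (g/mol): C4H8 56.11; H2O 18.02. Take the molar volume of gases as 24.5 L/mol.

31.77 g

n(C4H8) = 44.10 / 56.11 = 0.7860 mol
n(O2) = 64.79 / 24.5 = 2.644 mol
n/ν for C4H8 = 0.7860/1 = 0.7860
n/ν for O2 = 2.644/6 = 0.4407
Smallest n/ν is O2 → limiting reagent.
n(H2O) = (4/6) × 2.644 = 1.763 mol
mass = 1.763 × 18.02 = 31.77 g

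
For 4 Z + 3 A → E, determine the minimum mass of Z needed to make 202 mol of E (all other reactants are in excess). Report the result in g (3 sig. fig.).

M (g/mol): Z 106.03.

85700 g

n(E) = 202.0 mol
n(Z) = (4/1) × 202.0 = 808.0 mol
mass = 808.0 × 106.03 = 85670 g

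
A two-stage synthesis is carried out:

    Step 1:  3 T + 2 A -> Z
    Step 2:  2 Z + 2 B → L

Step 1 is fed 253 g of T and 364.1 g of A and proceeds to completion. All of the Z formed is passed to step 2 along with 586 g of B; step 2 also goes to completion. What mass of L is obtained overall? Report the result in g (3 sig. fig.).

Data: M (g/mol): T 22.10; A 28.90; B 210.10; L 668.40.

932 g

Step 1:
n(T) = 253.0 / 22.10 = 11.45 mol
n(A) = 364.1 / 28.90 = 12.60 mol
n/ν for T = 11.45/3 = 3.817
n/ν for A = 12.60/2 = 6.300
Smallest n/ν is T → limiting reagent.
n(Z) produced = (1/3) × 11.45 = 3.817 mol
Step 2:
n(Z) available = 3.817 mol
n(B) = 586.0 / 210.10 = 2.789 mol
n/ν for Z = 3.817/2 = 1.909
n/ν for B = 2.789/2 = 1.395
Smallest n/ν is B → limiting reagent.
n(L) = (1/2) × 2.789 = 1.395 mol
mass = 1.395 × 668.40 = 932.4 g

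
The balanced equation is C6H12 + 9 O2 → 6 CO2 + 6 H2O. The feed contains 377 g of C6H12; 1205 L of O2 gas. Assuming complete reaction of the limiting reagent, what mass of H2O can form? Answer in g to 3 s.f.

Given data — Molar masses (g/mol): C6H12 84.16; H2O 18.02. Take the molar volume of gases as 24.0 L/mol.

n(C6H12) = 377.0 / 84.16 = 4.480 mol
n(O2) = 1205 / 24.0 = 50.21 mol
n/ν for C6H12 = 4.480/1 = 4.480
n/ν for O2 = 50.21/9 = 5.579
Smallest n/ν is C6H12 → limiting reagent.
n(H2O) = (6/1) × 4.480 = 26.88 mol
mass = 26.88 × 18.02 = 484.4 g

484 g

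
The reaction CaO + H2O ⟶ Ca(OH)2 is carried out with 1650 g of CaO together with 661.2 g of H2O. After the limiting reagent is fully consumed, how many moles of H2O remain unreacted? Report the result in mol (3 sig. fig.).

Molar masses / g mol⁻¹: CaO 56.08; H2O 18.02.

7.27 mol

n(CaO) = 1650 / 56.08 = 29.42 mol
n(H2O) = 661.2 / 18.02 = 36.69 mol
n/ν for CaO = 29.42/1 = 29.42
n/ν for H2O = 36.69/1 = 36.69
Smallest n/ν is CaO → limiting reagent.
H2O consumed = (1/1) × 29.42 = 29.42 mol
H2O remaining = 36.69 − 29.42 = 7.270 mol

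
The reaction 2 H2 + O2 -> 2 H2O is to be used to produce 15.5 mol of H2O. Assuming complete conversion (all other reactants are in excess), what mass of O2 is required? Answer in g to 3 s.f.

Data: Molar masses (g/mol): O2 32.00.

248 g

n(H2O) = 15.50 mol
n(O2) = (1/2) × 15.50 = 7.750 mol
mass = 7.750 × 32.00 = 248.0 g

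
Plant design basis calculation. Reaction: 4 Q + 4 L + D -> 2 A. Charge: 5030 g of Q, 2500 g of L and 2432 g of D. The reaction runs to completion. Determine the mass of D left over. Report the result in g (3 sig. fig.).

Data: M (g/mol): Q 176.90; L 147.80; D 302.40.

n(Q) = 5030 / 176.90 = 28.43 mol
n(L) = 2500 / 147.80 = 16.91 mol
n(D) = 2432 / 302.40 = 8.042 mol
n/ν → Q: 7.108, L: 4.228, D: 8.042; L is limiting.
D consumed = (1/4) × 16.91 = 4.228 mol
D remaining = 8.042 − 4.228 = 3.814 mol
mass = 3.814 × 302.40 = 1153 g

1150 g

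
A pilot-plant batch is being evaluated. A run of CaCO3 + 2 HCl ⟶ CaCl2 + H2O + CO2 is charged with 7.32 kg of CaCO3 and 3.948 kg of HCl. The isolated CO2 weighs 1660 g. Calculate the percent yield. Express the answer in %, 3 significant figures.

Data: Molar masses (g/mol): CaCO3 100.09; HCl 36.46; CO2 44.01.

n(CaCO3) = 7.320×1000 / 100.09 = 73.13 mol
n(HCl) = 3.948×1000 / 36.46 = 108.3 mol
n/ν for CaCO3 = 73.13/1 = 73.13
n/ν for HCl = 108.3/2 = 54.15
Smallest n/ν is HCl → limiting reagent.
theoretical n(CO2) = (1/2) × 108.3 = 54.15 mol → 2383 g
% yield = 1660 / 2383 × 100 = 69.66 %

69.7 %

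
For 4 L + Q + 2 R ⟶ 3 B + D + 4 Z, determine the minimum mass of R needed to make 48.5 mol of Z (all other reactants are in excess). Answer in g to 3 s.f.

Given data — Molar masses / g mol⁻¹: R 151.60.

3680 g

n(Z) = 48.50 mol
n(R) = (2/4) × 48.50 = 24.25 mol
mass = 24.25 × 151.60 = 3676 g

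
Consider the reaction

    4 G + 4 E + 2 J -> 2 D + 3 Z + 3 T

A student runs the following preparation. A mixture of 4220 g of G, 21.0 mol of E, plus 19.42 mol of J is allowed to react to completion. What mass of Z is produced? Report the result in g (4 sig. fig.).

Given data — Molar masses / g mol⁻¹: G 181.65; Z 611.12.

9625 g

n(G) = 4220 / 181.65 = 23.23 mol
n(E) = 21.00 mol
n(J) = 19.42 mol
n/ν → G: 5.808, E: 5.250, J: 9.710; E is limiting.
n(Z) = (3/4) × 21.00 = 15.75 mol
mass = 15.75 × 611.12 = 9625 g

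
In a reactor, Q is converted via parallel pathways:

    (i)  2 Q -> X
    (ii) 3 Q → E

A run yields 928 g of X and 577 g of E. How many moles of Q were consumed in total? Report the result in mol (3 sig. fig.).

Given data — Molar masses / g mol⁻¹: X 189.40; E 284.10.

n(X) = 928 / 189.40 = 4.900 mol
n(E) = 577 / 284.10 = 2.031 mol
n(Q) via (i) = (2/1)×4.900 = 9.800 mol
n(Q) via (ii) = (3/1)×2.031 = 6.093 mol
total n(Q) = 9.800 + 6.093 = 15.89 mol

15.9 mol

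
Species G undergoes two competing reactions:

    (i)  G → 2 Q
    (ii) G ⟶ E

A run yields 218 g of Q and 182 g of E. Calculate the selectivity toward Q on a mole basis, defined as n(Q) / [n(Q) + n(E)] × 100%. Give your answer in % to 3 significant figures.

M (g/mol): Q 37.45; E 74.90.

70.6 %

n(Q) = 218 / 37.45 = 5.821 mol
n(E) = 182 / 74.90 = 2.430 mol
selectivity = 5.821/(5.821+2.430) × 100 = 70.55 %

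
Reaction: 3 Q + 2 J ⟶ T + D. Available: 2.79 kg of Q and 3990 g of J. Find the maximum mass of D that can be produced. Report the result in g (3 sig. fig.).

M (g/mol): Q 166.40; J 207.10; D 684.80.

3830 g

n(Q) = 2.790×1000 / 166.40 = 16.77 mol
n(J) = 3990 / 207.10 = 19.27 mol
n/ν for Q = 16.77/3 = 5.590
n/ν for J = 19.27/2 = 9.635
Smallest n/ν is Q → limiting reagent.
n(D) = (1/3) × 16.77 = 5.590 mol
mass = 5.590 × 684.80 = 3828 g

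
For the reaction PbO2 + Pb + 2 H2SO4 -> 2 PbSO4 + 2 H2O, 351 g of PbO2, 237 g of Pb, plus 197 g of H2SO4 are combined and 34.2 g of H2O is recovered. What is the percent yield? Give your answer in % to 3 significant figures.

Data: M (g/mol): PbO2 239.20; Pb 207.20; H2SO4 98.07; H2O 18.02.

n(PbO2) = 351.0 / 239.20 = 1.467 mol
n(Pb) = 237.0 / 207.20 = 1.144 mol
n(H2SO4) = 197.0 / 98.07 = 2.009 mol
n/ν → PbO2: 1.467, Pb: 1.144, H2SO4: 1.005; H2SO4 is limiting.
theoretical n(H2O) = (2/2) × 2.009 = 2.009 mol → 36.20 g
% yield = 34.2 / 36.20 × 100 = 94.48 %

94.5 %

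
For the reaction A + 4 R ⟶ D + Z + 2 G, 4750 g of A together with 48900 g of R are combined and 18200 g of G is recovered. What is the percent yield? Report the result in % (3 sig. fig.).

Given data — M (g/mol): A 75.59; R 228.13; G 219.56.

n(A) = 4750 / 75.59 = 62.84 mol
n(R) = 48900 / 228.13 = 214.4 mol
n/ν for A = 62.84/1 = 62.84
n/ν for R = 214.4/4 = 53.60
Smallest n/ν is R → limiting reagent.
theoretical n(G) = (2/4) × 214.4 = 107.2 mol → 23540 g
% yield = 18200 / 23540 × 100 = 77.32 %

77.3 %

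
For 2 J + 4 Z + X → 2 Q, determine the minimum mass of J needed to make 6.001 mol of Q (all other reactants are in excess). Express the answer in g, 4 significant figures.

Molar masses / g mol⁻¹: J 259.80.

1559 g

n(Q) = 6.001 mol
n(J) = (2/2) × 6.001 = 6.001 mol
mass = 6.001 × 259.80 = 1559 g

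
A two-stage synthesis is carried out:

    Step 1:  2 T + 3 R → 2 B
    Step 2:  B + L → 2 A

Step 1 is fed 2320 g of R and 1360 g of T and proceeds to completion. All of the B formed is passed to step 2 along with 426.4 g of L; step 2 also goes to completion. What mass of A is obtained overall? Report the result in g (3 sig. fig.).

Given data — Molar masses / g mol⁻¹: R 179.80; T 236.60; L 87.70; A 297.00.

2890 g

Step 1:
n(R) = 2320 / 179.80 = 12.90 mol
n(T) = 1360 / 236.60 = 5.748 mol
n/ν for R = 12.90/3 = 4.300
n/ν for T = 5.748/2 = 2.874
Smallest n/ν is T → limiting reagent.
n(B) produced = (2/2) × 5.748 = 5.748 mol
Step 2:
n(B) available = 5.748 mol
n(L) = 426.4 / 87.70 = 4.862 mol
n/ν for B = 5.748/1 = 5.748
n/ν for L = 4.862/1 = 4.862
Smallest n/ν is L → limiting reagent.
n(A) = (2/1) × 4.862 = 9.724 mol
mass = 9.724 × 297.00 = 2888 g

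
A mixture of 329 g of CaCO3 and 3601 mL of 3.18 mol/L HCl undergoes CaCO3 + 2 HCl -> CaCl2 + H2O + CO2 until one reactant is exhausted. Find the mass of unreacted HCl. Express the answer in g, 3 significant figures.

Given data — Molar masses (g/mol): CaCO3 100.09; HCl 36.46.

n(CaCO3) = 329.0 / 100.09 = 3.287 mol
n(HCl) = 3.18 × 3601/1000 = 11.45 mol
n/ν for CaCO3 = 3.287/1 = 3.287
n/ν for HCl = 11.45/2 = 5.725
Smallest n/ν is CaCO3 → limiting reagent.
HCl consumed = (2/1) × 3.287 = 6.574 mol
HCl remaining = 11.45 − 6.574 = 4.876 mol
mass = 4.876 × 36.46 = 177.8 g

178 g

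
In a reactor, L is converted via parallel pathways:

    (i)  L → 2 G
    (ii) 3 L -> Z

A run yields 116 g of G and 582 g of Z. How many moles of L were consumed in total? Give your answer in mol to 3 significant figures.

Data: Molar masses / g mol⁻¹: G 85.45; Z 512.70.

4.08 mol

n(G) = 116 / 85.45 = 1.358 mol
n(Z) = 582 / 512.70 = 1.135 mol
n(L) via (i) = (1/2)×1.358 = 0.6790 mol
n(L) via (ii) = (3/1)×1.135 = 3.405 mol
total n(L) = 0.6790 + 3.405 = 4.084 mol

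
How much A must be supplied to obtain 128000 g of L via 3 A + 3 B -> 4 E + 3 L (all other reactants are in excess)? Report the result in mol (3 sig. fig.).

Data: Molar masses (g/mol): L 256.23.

500 mol

n(L) = 128000 / 256.23 = 499.6 mol
n(A) = (3/3) × 499.6 = 499.6 mol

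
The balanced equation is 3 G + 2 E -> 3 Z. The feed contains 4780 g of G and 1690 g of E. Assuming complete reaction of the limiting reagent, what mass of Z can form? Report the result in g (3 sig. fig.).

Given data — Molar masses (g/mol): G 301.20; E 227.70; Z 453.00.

n(G) = 4780 / 301.20 = 15.87 mol
n(E) = 1690 / 227.70 = 7.422 mol
n/ν for G = 15.87/3 = 5.290
n/ν for E = 7.422/2 = 3.711
Smallest n/ν is E → limiting reagent.
n(Z) = (3/2) × 7.422 = 11.13 mol
mass = 11.13 × 453.00 = 5042 g

5040 g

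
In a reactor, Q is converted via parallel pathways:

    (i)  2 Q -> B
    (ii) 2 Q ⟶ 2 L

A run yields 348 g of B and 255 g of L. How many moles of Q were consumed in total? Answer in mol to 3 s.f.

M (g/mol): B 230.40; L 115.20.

n(B) = 348 / 230.40 = 1.510 mol
n(L) = 255 / 115.20 = 2.214 mol
n(Q) via (i) = (2/1)×1.510 = 3.020 mol
n(Q) via (ii) = (2/2)×2.214 = 2.214 mol
total n(Q) = 3.020 + 2.214 = 5.234 mol

5.23 mol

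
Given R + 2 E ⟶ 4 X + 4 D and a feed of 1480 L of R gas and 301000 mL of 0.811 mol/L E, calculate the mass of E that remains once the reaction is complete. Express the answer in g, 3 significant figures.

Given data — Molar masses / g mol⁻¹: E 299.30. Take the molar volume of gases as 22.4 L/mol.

n(R) = 1480 / 22.4 = 66.07 mol
n(E) = 0.811 × 301000/1000 = 244.1 mol
n/ν for R = 66.07/1 = 66.07
n/ν for E = 244.1/2 = 122.1
Smallest n/ν is R → limiting reagent.
E consumed = (2/1) × 66.07 = 132.1 mol
E remaining = 244.1 − 132.1 = 112.0 mol
mass = 112.0 × 299.30 = 33520 g

33500 g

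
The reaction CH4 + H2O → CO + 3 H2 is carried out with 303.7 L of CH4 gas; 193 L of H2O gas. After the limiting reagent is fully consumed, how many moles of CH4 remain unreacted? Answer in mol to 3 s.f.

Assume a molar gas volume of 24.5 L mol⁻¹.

n(CH4) = 303.7 / 24.5 = 12.40 mol
n(H2O) = 193.0 / 24.5 = 7.878 mol
n/ν for CH4 = 12.40/1 = 12.40
n/ν for H2O = 7.878/1 = 7.878
Smallest n/ν is H2O → limiting reagent.
CH4 consumed = (1/1) × 7.878 = 7.878 mol
CH4 remaining = 12.40 − 7.878 = 4.522 mol

4.52 mol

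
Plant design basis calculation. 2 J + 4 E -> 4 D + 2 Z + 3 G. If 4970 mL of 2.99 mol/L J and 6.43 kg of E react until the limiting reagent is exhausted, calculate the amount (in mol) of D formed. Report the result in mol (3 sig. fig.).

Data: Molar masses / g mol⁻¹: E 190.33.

n(J) = 2.99 × 4970/1000 = 14.86 mol
n(E) = 6.430×1000 / 190.33 = 33.78 mol
n/ν for J = 14.86/2 = 7.430
n/ν for E = 33.78/4 = 8.445
Smallest n/ν is J → limiting reagent.
n(D) = (4/2) × 14.86 = 29.72 mol

29.7 mol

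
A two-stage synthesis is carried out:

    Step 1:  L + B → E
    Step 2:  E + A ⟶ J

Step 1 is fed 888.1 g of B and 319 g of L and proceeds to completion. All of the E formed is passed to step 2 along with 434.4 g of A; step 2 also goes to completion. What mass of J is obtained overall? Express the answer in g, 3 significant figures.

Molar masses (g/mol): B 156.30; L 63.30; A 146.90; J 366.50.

1080 g

Step 1:
n(B) = 888.1 / 156.30 = 5.682 mol
n(L) = 319.0 / 63.30 = 5.039 mol
n/ν for B = 5.682/1 = 5.682
n/ν for L = 5.039/1 = 5.039
Smallest n/ν is L → limiting reagent.
n(E) produced = (1/1) × 5.039 = 5.039 mol
Step 2:
n(E) available = 5.039 mol
n(A) = 434.4 / 146.90 = 2.957 mol
n/ν for E = 5.039/1 = 5.039
n/ν for A = 2.957/1 = 2.957
Smallest n/ν is A → limiting reagent.
n(J) = (1/1) × 2.957 = 2.957 mol
mass = 2.957 × 366.50 = 1084 g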